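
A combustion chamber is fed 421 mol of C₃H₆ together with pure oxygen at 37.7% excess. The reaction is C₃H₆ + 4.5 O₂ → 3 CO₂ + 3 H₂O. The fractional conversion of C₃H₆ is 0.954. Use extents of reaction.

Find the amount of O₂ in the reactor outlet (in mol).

801 mol

Stoichiometric O₂ = 4.5 × 421 = 1894 mol; O₂ fed = 1894 × 1.377 = 2609 mol.
Fuel reacted = 0.954 × 421 → ξ = 401.6 mol.
Outlet (n = n₀ + ν ξ):
  C₃H₆: 421 − 1(401.6) = 19.37
  O₂: 2609 − 4.5(401.6) = 801.4
  CO₂: 0 + 3(401.6) = 1205
  H₂O: 0 + 3(401.6) = 1205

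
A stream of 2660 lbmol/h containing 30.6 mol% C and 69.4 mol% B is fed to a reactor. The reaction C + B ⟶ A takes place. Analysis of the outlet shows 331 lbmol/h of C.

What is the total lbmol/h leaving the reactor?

2180 lbmol/h

For C: n = n₀ − 1ξ → 331 = 814 − 1ξ, giving ξ = 483 lbmol/h.
Outlet amounts (n = n₀ + ν ξ):
  C: 814 − 1(483) = 331
  B: 1846 − 1(483) = 1363
  A: 0 + 1(483) = 483
Total out = 331 + 1363 + 483 = 2177 lbmol/h.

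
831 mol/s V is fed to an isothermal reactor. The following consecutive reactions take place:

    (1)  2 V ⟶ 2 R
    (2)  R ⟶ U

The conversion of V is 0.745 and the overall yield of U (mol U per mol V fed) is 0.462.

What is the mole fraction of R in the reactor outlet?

Conversion of V: V consumed = 2ξ₁ = 0.745 × 831 → ξ₁ = 309.5 mol/s.
Yield of U: 1ξ₂ / 831 = 0.462 → ξ₂ = 383.9 mol/s.
Outlet amounts (n = n₀ + Σ ν·ξ):
  V: 831 − 2(309.5) = 211.9
  R: 0 + 2(309.5) − 1(383.9) = 235.2
  U: 0 + 1(383.9) = 383.9
Total out = 831 mol/s; y_R = 235.2 / 831 = 0.283.

0.283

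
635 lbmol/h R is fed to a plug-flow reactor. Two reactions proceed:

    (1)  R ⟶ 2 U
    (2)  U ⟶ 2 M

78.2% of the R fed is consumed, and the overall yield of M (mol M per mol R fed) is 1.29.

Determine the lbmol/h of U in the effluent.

Conversion of R: R consumed = 1ξ₁ = 0.782 × 635 → ξ₁ = 496.6 lbmol/h.
Yield of M: 2ξ₂ / 635 = 1.29 → ξ₂ = 409.6 lbmol/h.
Outlet amounts (n = n₀ + Σ ν·ξ):
  R: 635 − 1(496.6) = 138.4
  U: 0 + 2(496.6) − 1(409.6) = 583.6
  M: 0 + 2(409.6) = 819.1

584 lbmol/h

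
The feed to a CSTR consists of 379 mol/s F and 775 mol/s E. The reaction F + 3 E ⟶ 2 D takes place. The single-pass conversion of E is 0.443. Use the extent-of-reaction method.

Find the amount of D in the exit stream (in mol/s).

E reacted = 0.443 × 775 = 343.3 mol/s; ν_E = −3, so ξ = 343.3/3 = 114.4 mol/s.
Outlet amounts (n = n₀ + ν ξ):
  F: 379 − 1(114.4) = 264.6
  E: 775 − 3(114.4) = 431.7
  D: 0 + 2(114.4) = 228.9

229 mol/s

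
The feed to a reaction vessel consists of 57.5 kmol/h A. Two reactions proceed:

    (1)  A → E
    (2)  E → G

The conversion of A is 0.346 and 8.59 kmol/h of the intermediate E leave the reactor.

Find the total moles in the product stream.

57.5 kmol/h

Conversion of A: A consumed = 1ξ₁ = 0.346 × 57.5 → ξ₁ = 19.89 kmol/h.
E balance: n_E = 0 + 1ξ₁ − 1ξ₂ = 8.59 → ξ₂ = (1·19.89 − 8.59)/1 = 11.3 kmol/h.
Outlet amounts (n = n₀ + Σ ν·ξ):
  A: 57.5 − 1(19.89) = 37.61
  E: 0 + 1(19.89) − 1(11.3) = 8.59
  G: 0 + 1(11.3) = 11.3
Total out = 37.61 + 8.59 + 11.3 = 57.5 kmol/h.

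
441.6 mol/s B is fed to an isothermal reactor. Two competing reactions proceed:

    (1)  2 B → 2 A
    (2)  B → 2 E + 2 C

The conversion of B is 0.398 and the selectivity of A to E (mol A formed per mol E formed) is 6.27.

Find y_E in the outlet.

0.054

Conversion of B: B consumed = 0.398 × 441.6 = 175.8 mol/s = 2ξ₁ + 1ξ₂.
Selectivity: 2ξ₁ / (2ξ₂) = 6.27 → ξ₁ = 6.27 ξ₂.
Substitute: (2·6.27 + 1) ξ₂ = 175.8 → ξ₂ = 12.98 mol/s, ξ₁ = 81.39 mol/s.
Outlet amounts (n = n₀ + Σ ν·ξ):
  B: 441.6 − 2(81.39) − 1(12.98) = 265.8
  A: 0 + 2(81.39) = 162.8
  E: 0 + 2(12.98) = 25.96
  C: 0 + 2(12.98) = 25.96
Total out = 480.5 mol/s; y_E = 25.96 / 480.5 = 0.05402.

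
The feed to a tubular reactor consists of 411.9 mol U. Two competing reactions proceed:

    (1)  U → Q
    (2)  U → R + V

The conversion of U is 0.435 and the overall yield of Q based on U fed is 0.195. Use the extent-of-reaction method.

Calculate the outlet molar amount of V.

98.9 mol

Yield of Q: 1ξ₁ / 411.9 = 0.195 → ξ₁ = 80.32 mol.
Conversion of U: 1ξ₁ + 1ξ₂ = 0.435 × 411.9 = 179.2 → ξ₂ = 98.86 mol.
Outlet amounts (n = n₀ + Σ ν·ξ):
  U: 411.9 − 1(80.32) − 1(98.86) = 232.7
  Q: 0 + 1(80.32) = 80.32
  R: 0 + 1(98.86) = 98.86
  V: 0 + 1(98.86) = 98.86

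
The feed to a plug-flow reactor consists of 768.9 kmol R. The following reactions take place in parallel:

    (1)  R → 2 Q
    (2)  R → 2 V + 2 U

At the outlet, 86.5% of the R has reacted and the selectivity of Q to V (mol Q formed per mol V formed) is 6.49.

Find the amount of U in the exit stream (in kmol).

Conversion of R: R consumed = 0.865 × 768.9 = 665.1 kmol = 1ξ₁ + 1ξ₂.
Selectivity: 2ξ₁ / (2ξ₂) = 6.49 → ξ₁ = 6.49 ξ₂.
Substitute: (1·6.49 + 1) ξ₂ = 665.1 → ξ₂ = 88.8 kmol, ξ₁ = 576.3 kmol.
Outlet amounts (n = n₀ + Σ ν·ξ):
  R: 768.9 − 1(576.3) − 1(88.8) = 103.8
  Q: 0 + 2(576.3) = 1153
  V: 0 + 2(88.8) = 177.6
  U: 0 + 2(88.8) = 177.6

178 kmol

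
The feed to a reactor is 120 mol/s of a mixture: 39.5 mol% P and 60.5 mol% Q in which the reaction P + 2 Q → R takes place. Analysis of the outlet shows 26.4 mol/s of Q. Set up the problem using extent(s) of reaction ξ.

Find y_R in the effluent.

For Q: n = n₀ − 2ξ → 26.4 = 72.6 − 2ξ, giving ξ = 23.1 mol/s.
Outlet amounts (n = n₀ + ν ξ):
  P: 47.4 − 1(23.1) = 24.3
  Q: 72.6 − 2(23.1) = 26.4
  R: 0 + 1(23.1) = 23.1
Total out = 73.8 mol/s; y_R = 23.1 / 73.8 = 0.313.

0.313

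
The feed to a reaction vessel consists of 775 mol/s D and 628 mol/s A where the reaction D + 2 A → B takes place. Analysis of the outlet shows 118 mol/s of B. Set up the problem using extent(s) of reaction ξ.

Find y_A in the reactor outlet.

0.336

For B: n = n₀ + 1ξ → 118 = 0 + 1ξ, giving ξ = 118 mol/s.
Outlet amounts (n = n₀ + ν ξ):
  D: 775 − 1(118) = 657
  A: 628 − 2(118) = 392
  B: 0 + 1(118) = 118
Total out = 1167 mol/s; y_A = 392 / 1167 = 0.3359.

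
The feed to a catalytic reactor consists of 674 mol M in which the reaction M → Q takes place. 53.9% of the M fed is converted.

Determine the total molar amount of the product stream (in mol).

M reacted = 0.539 × 674 = 363.3 mol; ν_M = −1, so ξ = 363.3/1 = 363.3 mol.
Outlet amounts (n = n₀ + ν ξ):
  M: 674 − 1(363.3) = 310.7
  Q: 0 + 1(363.3) = 363.3
Total out = 310.7 + 363.3 = 674 mol.

674 mol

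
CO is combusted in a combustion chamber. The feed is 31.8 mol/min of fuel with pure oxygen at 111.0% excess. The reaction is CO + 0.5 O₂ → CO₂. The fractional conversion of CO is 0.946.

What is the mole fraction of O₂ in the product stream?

Stoichiometric O₂ = 0.5 × 31.8 = 15.9 mol/min; O₂ fed = 15.9 × 2.110 = 33.55 mol/min.
Fuel reacted = 0.946 × 31.8 → ξ = 30.08 mol/min.
Outlet (n = n₀ + ν ξ):
  CO: 31.8 − 1(30.08) = 1.717
  O₂: 33.55 − 0.5(30.08) = 18.51
  CO₂: 0 + 1(30.08) = 30.08
Total out = 50.31 mol/min; y_O₂ = 18.51 / 50.31 = 0.3679.

0.368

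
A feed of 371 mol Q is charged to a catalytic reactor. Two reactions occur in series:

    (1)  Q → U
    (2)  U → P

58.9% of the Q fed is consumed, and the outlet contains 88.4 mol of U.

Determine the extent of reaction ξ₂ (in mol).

Conversion of Q: Q consumed = 1ξ₁ = 0.589 × 371 → ξ₁ = 218.5 mol.
U balance: n_U = 0 + 1ξ₁ − 1ξ₂ = 88.4 → ξ₂ = (1·218.5 − 88.4)/1 = 130.1 mol.
Outlet amounts (n = n₀ + Σ ν·ξ):
  Q: 371 − 1(218.5) = 152.5
  U: 0 + 1(218.5) − 1(130.1) = 88.4
  P: 0 + 1(130.1) = 130.1

ξ₂ = 130 mol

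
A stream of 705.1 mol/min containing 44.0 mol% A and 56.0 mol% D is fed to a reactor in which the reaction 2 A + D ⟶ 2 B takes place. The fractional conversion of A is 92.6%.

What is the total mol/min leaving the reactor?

A reacted = 0.926 × 310.2 = 287.3 mol/min; ν_A = −2, so ξ = 287.3/2 = 143.6 mol/min.
Outlet amounts (n = n₀ + ν ξ):
  A: 310.2 − 2(143.6) = 22.96
  D: 394.9 − 1(143.6) = 251.2
  B: 0 + 2(143.6) = 287.3
Total out = 22.96 + 251.2 + 287.3 = 561.5 mol/min.

561 mol/min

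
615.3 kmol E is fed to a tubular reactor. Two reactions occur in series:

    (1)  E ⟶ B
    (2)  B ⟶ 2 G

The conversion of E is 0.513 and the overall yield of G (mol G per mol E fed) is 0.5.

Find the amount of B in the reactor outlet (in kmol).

Conversion of E: E consumed = 1ξ₁ = 0.513 × 615.3 → ξ₁ = 315.6 kmol.
Yield of G: 2ξ₂ / 615.3 = 0.5 → ξ₂ = 153.8 kmol.
Outlet amounts (n = n₀ + Σ ν·ξ):
  E: 615.3 − 1(315.6) = 299.7
  B: 0 + 1(315.6) − 1(153.8) = 161.8
  G: 0 + 2(153.8) = 307.6

162 kmol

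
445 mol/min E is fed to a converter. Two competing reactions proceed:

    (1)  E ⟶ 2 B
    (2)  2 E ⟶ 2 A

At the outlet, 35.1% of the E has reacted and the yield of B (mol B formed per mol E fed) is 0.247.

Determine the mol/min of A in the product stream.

101 mol/min

Yield of B: 2ξ₁ / 445 = 0.247 → ξ₁ = 54.96 mol/min.
Conversion of E: 1ξ₁ + 2ξ₂ = 0.351 × 445 = 156.2 → ξ₂ = 50.62 mol/min.
Outlet amounts (n = n₀ + Σ ν·ξ):
  E: 445 − 1(54.96) − 2(50.62) = 288.8
  B: 0 + 2(54.96) = 109.9
  A: 0 + 2(50.62) = 101.2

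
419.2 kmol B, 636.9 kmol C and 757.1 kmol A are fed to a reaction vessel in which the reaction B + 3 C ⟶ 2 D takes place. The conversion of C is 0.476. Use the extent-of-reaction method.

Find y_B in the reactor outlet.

0.197

C reacted = 0.476 × 636.9 = 303.2 kmol; ν_C = −3, so ξ = 303.2/3 = 101.1 kmol.
Outlet amounts (n = n₀ + ν ξ):
  B: 419.2 − 1(101.1) = 318.1
  C: 636.9 − 3(101.1) = 333.7
  D: 0 + 2(101.1) = 202.1
  A: 757.1 (inert)
Total out = 1611 kmol; y_B = 318.1 / 1611 = 0.1975.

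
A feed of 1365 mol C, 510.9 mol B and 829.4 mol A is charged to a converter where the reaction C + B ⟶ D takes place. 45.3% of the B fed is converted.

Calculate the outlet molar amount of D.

231 mol

B reacted = 0.453 × 510.9 = 231.4 mol; ν_B = −1, so ξ = 231.4/1 = 231.4 mol.
Outlet amounts (n = n₀ + ν ξ):
  C: 1365 − 1(231.4) = 1134
  B: 510.9 − 1(231.4) = 279.5
  D: 0 + 1(231.4) = 231.4
  A: 829.4 (inert)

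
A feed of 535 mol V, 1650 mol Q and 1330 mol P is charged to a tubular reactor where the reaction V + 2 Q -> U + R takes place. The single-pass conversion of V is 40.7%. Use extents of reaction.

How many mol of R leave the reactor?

218 mol

V reacted = 0.407 × 535 = 217.7 mol; ν_V = −1, so ξ = 217.7/1 = 217.7 mol.
Outlet amounts (n = n₀ + ν ξ):
  V: 535 − 1(217.7) = 317.3
  Q: 1650 − 2(217.7) = 1215
  U: 0 + 1(217.7) = 217.7
  R: 0 + 1(217.7) = 217.7
  P: 1330 (inert)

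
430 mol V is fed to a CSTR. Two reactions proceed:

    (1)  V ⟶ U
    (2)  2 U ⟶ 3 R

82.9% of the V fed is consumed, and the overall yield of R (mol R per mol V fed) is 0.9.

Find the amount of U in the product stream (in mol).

Conversion of V: V consumed = 1ξ₁ = 0.829 × 430 → ξ₁ = 356.5 mol.
Yield of R: 3ξ₂ / 430 = 0.9 → ξ₂ = 129 mol.
Outlet amounts (n = n₀ + Σ ν·ξ):
  V: 430 − 1(356.5) = 73.53
  U: 0 + 1(356.5) − 2(129) = 98.47
  R: 0 + 3(129) = 387

98.5 mol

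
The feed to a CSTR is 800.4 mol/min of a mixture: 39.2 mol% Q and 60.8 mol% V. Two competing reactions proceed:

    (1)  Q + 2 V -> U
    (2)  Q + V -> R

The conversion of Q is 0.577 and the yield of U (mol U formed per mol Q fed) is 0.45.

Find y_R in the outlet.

0.0833

Yield of U: 1ξ₁ / 313.8 = 0.45 → ξ₁ = 141.2 mol/min.
Conversion of Q: 1ξ₁ + 1ξ₂ = 0.577 × 313.8 = 181 → ξ₂ = 39.85 mol/min.
Outlet amounts (n = n₀ + Σ ν·ξ):
  Q: 313.8 − 1(141.2) − 1(39.85) = 132.7
  V: 486.6 − 2(141.2) − 1(39.85) = 164.4
  U: 0 + 1(141.2) = 141.2
  R: 0 + 1(39.85) = 39.85
Total out = 478.2 mol/min; y_R = 39.85 / 478.2 = 0.08333.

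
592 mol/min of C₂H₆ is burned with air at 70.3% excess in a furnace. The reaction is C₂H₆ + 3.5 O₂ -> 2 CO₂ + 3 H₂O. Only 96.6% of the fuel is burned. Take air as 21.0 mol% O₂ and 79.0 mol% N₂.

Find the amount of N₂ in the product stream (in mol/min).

Stoichiometric O₂ = 3.5 × 592 = 2072 mol/min; O₂ fed = 2072 × 1.703 = 3529 mol/min.
N₂ fed = 3529 × 79/21 = 13270 mol/min.
Fuel reacted = 0.966 × 592 → ξ = 571.9 mol/min.
Outlet (n = n₀ + ν ξ):
  C₂H₆: 592 − 1(571.9) = 20.13
  O₂: 3529 − 3.5(571.9) = 1527
  N₂: 13270 (inert)
  CO₂: 0 + 2(571.9) = 1144
  H₂O: 0 + 3(571.9) = 1716

13300 mol/min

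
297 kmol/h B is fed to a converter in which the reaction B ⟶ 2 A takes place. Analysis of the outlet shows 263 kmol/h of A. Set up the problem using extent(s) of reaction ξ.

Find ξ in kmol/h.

For A: n = n₀ + 2ξ → 263 = 0 + 2ξ, giving ξ = 131.5 kmol/h.
Outlet amounts (n = n₀ + ν ξ):
  B: 297 − 1(131.5) = 165.5
  A: 0 + 2(131.5) = 263

ξ = 132 kmol/h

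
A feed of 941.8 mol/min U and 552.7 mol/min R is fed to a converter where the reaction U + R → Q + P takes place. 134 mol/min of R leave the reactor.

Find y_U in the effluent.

For R: n = n₀ − 1ξ → 134 = 552.7 − 1ξ, giving ξ = 418.7 mol/min.
Outlet amounts (n = n₀ + ν ξ):
  U: 941.8 − 1(418.7) = 523.1
  R: 552.7 − 1(418.7) = 134
  Q: 0 + 1(418.7) = 418.7
  P: 0 + 1(418.7) = 418.7
Total out = 1494 mol/min; y_U = 523.1 / 1494 = 0.35.

0.35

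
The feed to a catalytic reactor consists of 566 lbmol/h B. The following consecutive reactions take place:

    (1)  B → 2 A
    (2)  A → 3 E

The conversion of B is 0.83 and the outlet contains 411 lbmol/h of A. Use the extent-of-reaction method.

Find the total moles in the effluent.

2090 lbmol/h

Conversion of B: B consumed = 1ξ₁ = 0.83 × 566 → ξ₁ = 469.8 lbmol/h.
A balance: n_A = 0 + 2ξ₁ − 1ξ₂ = 411 → ξ₂ = (2·469.8 − 411)/1 = 528.6 lbmol/h.
Outlet amounts (n = n₀ + Σ ν·ξ):
  B: 566 − 1(469.8) = 96.22
  A: 0 + 2(469.8) − 1(528.6) = 411
  E: 0 + 3(528.6) = 1586
Total out = 96.22 + 411 + 1586 = 2093 lbmol/h.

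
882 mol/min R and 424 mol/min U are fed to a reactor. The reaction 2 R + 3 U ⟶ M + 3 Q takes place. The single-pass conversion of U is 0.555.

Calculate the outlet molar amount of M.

78.4 mol/min

U reacted = 0.555 × 424 = 235.3 mol/min; ν_U = −3, so ξ = 235.3/3 = 78.44 mol/min.
Outlet amounts (n = n₀ + ν ξ):
  R: 882 − 2(78.44) = 725.1
  U: 424 − 3(78.44) = 188.7
  M: 0 + 1(78.44) = 78.44
  Q: 0 + 3(78.44) = 235.3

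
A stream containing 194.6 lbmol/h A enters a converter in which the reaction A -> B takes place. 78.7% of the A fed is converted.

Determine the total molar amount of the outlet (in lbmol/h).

A reacted = 0.787 × 194.6 = 153.2 lbmol/h; ν_A = −1, so ξ = 153.2/1 = 153.2 lbmol/h.
Outlet amounts (n = n₀ + ν ξ):
  A: 194.6 − 1(153.2) = 41.45
  B: 0 + 1(153.2) = 153.2
Total out = 41.45 + 153.2 = 194.6 lbmol/h.

195 lbmol/h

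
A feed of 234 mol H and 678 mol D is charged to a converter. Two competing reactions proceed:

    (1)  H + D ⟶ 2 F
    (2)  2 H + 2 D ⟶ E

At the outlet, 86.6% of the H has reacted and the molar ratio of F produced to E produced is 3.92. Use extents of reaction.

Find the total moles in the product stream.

Conversion of H: H consumed = 0.866 × 234 = 202.6 mol = 1ξ₁ + 2ξ₂.
Selectivity: 2ξ₁ / (1ξ₂) = 3.92 → ξ₁ = 1.96 ξ₂.
Substitute: (1·1.96 + 2) ξ₂ = 202.6 → ξ₂ = 51.17 mol, ξ₁ = 100.3 mol.
Outlet amounts (n = n₀ + Σ ν·ξ):
  H: 234 − 1(100.3) − 2(51.17) = 31.36
  D: 678 − 1(100.3) − 2(51.17) = 475.4
  F: 0 + 2(100.3) = 200.6
  E: 0 + 1(51.17) = 51.17
Total out = 31.36 + 475.4 + 200.6 + 51.17 = 758.5 mol.

758 mol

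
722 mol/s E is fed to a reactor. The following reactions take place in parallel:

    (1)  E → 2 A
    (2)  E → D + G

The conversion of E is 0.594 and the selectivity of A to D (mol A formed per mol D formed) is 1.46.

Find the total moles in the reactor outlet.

1150 mol/s

Conversion of E: E consumed = 0.594 × 722 = 428.9 mol/s = 1ξ₁ + 1ξ₂.
Selectivity: 2ξ₁ / (1ξ₂) = 1.46 → ξ₁ = 0.73 ξ₂.
Substitute: (1·0.73 + 1) ξ₂ = 428.9 → ξ₂ = 247.9 mol/s, ξ₁ = 181 mol/s.
Outlet amounts (n = n₀ + Σ ν·ξ):
  E: 722 − 1(181) − 1(247.9) = 293.1
  A: 0 + 2(181) = 361.9
  D: 0 + 1(247.9) = 247.9
  G: 0 + 1(247.9) = 247.9
Total out = 293.1 + 361.9 + 247.9 + 247.9 = 1151 mol/s.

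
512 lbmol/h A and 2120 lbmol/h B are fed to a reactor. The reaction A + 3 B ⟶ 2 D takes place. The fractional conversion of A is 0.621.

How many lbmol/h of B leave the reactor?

A reacted = 0.621 × 512 = 318 lbmol/h; ν_A = −1, so ξ = 318/1 = 318 lbmol/h.
Outlet amounts (n = n₀ + ν ξ):
  A: 512 − 1(318) = 194
  B: 2120 − 3(318) = 1166
  D: 0 + 2(318) = 635.9

1170 lbmol/h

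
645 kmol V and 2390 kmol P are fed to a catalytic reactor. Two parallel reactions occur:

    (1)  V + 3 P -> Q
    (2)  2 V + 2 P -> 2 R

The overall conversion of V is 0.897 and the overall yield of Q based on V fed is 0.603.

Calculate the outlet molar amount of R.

Yield of Q: 1ξ₁ / 645 = 0.603 → ξ₁ = 388.9 kmol.
Conversion of V: 1ξ₁ + 2ξ₂ = 0.897 × 645 = 578.6 → ξ₂ = 94.82 kmol.
Outlet amounts (n = n₀ + Σ ν·ξ):
  V: 645 − 1(388.9) − 2(94.82) = 66.43
  P: 2390 − 3(388.9) − 2(94.82) = 1034
  Q: 0 + 1(388.9) = 388.9
  R: 0 + 2(94.82) = 189.6

190 kmol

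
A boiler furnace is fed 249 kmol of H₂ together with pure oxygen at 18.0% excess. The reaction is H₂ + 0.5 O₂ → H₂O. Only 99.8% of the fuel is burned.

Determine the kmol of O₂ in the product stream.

Stoichiometric O₂ = 0.5 × 249 = 124.5 kmol; O₂ fed = 124.5 × 1.180 = 146.9 kmol.
Fuel reacted = 0.998 × 249 → ξ = 248.5 kmol.
Outlet (n = n₀ + ν ξ):
  H₂: 249 − 1(248.5) = 0.498
  O₂: 146.9 − 0.5(248.5) = 22.66
  H₂O: 0 + 1(248.5) = 248.5

22.7 kmol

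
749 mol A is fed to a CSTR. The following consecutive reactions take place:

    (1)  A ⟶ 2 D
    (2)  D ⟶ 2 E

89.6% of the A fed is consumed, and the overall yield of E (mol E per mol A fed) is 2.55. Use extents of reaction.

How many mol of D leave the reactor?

Conversion of A: A consumed = 1ξ₁ = 0.896 × 749 → ξ₁ = 671.1 mol.
Yield of E: 2ξ₂ / 749 = 2.55 → ξ₂ = 955 mol.
Outlet amounts (n = n₀ + Σ ν·ξ):
  A: 749 − 1(671.1) = 77.9
  D: 0 + 2(671.1) − 1(955) = 387.2
  E: 0 + 2(955) = 1910

387 mol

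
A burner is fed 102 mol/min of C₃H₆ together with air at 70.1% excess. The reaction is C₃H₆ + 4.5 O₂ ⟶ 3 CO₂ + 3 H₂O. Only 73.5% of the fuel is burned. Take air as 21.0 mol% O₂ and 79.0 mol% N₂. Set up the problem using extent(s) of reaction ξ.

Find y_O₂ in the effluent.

Stoichiometric O₂ = 4.5 × 102 = 459 mol/min; O₂ fed = 459 × 1.701 = 780.8 mol/min.
N₂ fed = 780.8 × 79/21 = 2937 mol/min.
Fuel reacted = 0.735 × 102 → ξ = 74.97 mol/min.
Outlet (n = n₀ + ν ξ):
  C₃H₆: 102 − 1(74.97) = 27.03
  O₂: 780.8 − 4.5(74.97) = 443.4
  N₂: 2937 (inert)
  CO₂: 0 + 3(74.97) = 224.9
  H₂O: 0 + 3(74.97) = 224.9
Total out = 3857 mol/min; y_O₂ = 443.4 / 3857 = 0.1149.

0.115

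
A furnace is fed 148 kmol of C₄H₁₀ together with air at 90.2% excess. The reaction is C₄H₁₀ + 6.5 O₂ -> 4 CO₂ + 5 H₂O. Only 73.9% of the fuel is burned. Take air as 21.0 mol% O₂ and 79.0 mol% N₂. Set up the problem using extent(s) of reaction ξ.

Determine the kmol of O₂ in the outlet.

Stoichiometric O₂ = 6.5 × 148 = 962 kmol; O₂ fed = 962 × 1.902 = 1830 kmol.
N₂ fed = 1830 × 79/21 = 6883 kmol.
Fuel reacted = 0.739 × 148 → ξ = 109.4 kmol.
Outlet (n = n₀ + ν ξ):
  C₄H₁₀: 148 − 1(109.4) = 38.63
  O₂: 1830 − 6.5(109.4) = 1119
  N₂: 6883 (inert)
  CO₂: 0 + 4(109.4) = 437.5
  H₂O: 0 + 5(109.4) = 546.9

1120 kmol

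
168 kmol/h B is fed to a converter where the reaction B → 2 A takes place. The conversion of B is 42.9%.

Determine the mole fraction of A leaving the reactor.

B reacted = 0.429 × 168 = 72.07 kmol/h; ν_B = −1, so ξ = 72.07/1 = 72.07 kmol/h.
Outlet amounts (n = n₀ + ν ξ):
  B: 168 − 1(72.07) = 95.93
  A: 0 + 2(72.07) = 144.1
Total out = 240.1 kmol/h; y_A = 144.1 / 240.1 = 0.6004.

0.6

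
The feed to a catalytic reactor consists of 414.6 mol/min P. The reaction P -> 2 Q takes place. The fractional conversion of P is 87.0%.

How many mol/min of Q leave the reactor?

P reacted = 0.87 × 414.6 = 360.7 mol/min; ν_P = −1, so ξ = 360.7/1 = 360.7 mol/min.
Outlet amounts (n = n₀ + ν ξ):
  P: 414.6 − 1(360.7) = 53.9
  Q: 0 + 2(360.7) = 721.4

721 mol/min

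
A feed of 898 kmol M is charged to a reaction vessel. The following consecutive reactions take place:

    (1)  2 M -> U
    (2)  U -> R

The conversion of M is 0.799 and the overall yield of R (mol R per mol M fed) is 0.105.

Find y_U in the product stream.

Conversion of M: M consumed = 2ξ₁ = 0.799 × 898 → ξ₁ = 358.8 kmol.
Yield of R: 1ξ₂ / 898 = 0.105 → ξ₂ = 94.29 kmol.
Outlet amounts (n = n₀ + Σ ν·ξ):
  M: 898 − 2(358.8) = 180.5
  U: 0 + 1(358.8) − 1(94.29) = 264.5
  R: 0 + 1(94.29) = 94.29
Total out = 539.2 kmol; y_U = 264.5 / 539.2 = 0.4904.

0.49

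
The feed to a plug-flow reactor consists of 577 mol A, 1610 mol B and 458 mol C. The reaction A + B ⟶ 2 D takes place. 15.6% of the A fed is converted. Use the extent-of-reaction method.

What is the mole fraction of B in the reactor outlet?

0.575

A reacted = 0.156 × 577 = 90.01 mol; ν_A = −1, so ξ = 90.01/1 = 90.01 mol.
Outlet amounts (n = n₀ + ν ξ):
  A: 577 − 1(90.01) = 487
  B: 1610 − 1(90.01) = 1520
  D: 0 + 2(90.01) = 180
  C: 458 (inert)
Total out = 2645 mol; y_B = 1520 / 2645 = 0.5747.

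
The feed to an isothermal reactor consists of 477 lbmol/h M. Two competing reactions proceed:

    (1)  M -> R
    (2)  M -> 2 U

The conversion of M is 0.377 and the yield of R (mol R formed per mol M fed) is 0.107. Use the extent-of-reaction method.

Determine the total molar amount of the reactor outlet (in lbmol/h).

Yield of R: 1ξ₁ / 477 = 0.107 → ξ₁ = 51.04 lbmol/h.
Conversion of M: 1ξ₁ + 1ξ₂ = 0.377 × 477 = 179.8 → ξ₂ = 128.8 lbmol/h.
Outlet amounts (n = n₀ + Σ ν·ξ):
  M: 477 − 1(51.04) − 1(128.8) = 297.2
  R: 0 + 1(51.04) = 51.04
  U: 0 + 2(128.8) = 257.6
Total out = 297.2 + 51.04 + 257.6 = 605.8 lbmol/h.

606 lbmol/h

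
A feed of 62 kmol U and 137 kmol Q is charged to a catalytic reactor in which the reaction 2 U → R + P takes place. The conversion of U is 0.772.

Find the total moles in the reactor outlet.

U reacted = 0.772 × 62 = 47.86 kmol; ν_U = −2, so ξ = 47.86/2 = 23.93 kmol.
Outlet amounts (n = n₀ + ν ξ):
  U: 62 − 2(23.93) = 14.14
  R: 0 + 1(23.93) = 23.93
  P: 0 + 1(23.93) = 23.93
  Q: 137 (inert)
Total out = 14.14 + 23.93 + 23.93 + 137 = 199 kmol.

199 kmol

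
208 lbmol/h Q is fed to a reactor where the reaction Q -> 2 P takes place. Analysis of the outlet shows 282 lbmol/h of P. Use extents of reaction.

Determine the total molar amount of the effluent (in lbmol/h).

349 lbmol/h

For P: n = n₀ + 2ξ → 282 = 0 + 2ξ, giving ξ = 141 lbmol/h.
Outlet amounts (n = n₀ + ν ξ):
  Q: 208 − 1(141) = 67
  P: 0 + 2(141) = 282
Total out = 67 + 282 = 349 lbmol/h.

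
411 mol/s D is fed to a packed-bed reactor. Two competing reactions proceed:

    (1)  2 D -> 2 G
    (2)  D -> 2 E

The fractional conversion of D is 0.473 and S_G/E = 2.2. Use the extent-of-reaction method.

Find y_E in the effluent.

0.161

Conversion of D: D consumed = 0.473 × 411 = 194.4 mol/s = 2ξ₁ + 1ξ₂.
Selectivity: 2ξ₁ / (2ξ₂) = 2.2 → ξ₁ = 2.2 ξ₂.
Substitute: (2·2.2 + 1) ξ₂ = 194.4 → ξ₂ = 36 mol/s, ξ₁ = 79.2 mol/s.
Outlet amounts (n = n₀ + Σ ν·ξ):
  D: 411 − 2(79.2) − 1(36) = 216.6
  G: 0 + 2(79.2) = 158.4
  E: 0 + 2(36) = 72
Total out = 447 mol/s; y_E = 72 / 447 = 0.1611.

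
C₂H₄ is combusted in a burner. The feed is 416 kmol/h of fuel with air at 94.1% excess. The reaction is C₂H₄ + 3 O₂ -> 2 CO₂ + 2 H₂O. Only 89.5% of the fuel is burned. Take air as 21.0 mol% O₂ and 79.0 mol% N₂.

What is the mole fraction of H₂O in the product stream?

Stoichiometric O₂ = 3 × 416 = 1248 kmol/h; O₂ fed = 1248 × 1.941 = 2422 kmol/h.
N₂ fed = 2422 × 79/21 = 9113 kmol/h.
Fuel reacted = 0.895 × 416 → ξ = 372.3 kmol/h.
Outlet (n = n₀ + ν ξ):
  C₂H₄: 416 − 1(372.3) = 43.68
  O₂: 2422 − 3(372.3) = 1305
  N₂: 9113 (inert)
  CO₂: 0 + 2(372.3) = 744.6
  H₂O: 0 + 2(372.3) = 744.6
Total out = 11950 kmol/h; y_H₂O = 744.6 / 11950 = 0.06231.

0.0623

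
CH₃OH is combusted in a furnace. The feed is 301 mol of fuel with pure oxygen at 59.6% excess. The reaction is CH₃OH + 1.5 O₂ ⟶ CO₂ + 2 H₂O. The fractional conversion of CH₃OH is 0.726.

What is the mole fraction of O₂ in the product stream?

Stoichiometric O₂ = 1.5 × 301 = 451.5 mol; O₂ fed = 451.5 × 1.596 = 720.6 mol.
Fuel reacted = 0.726 × 301 → ξ = 218.5 mol.
Outlet (n = n₀ + ν ξ):
  CH₃OH: 301 − 1(218.5) = 82.47
  O₂: 720.6 − 1.5(218.5) = 392.8
  CO₂: 0 + 1(218.5) = 218.5
  H₂O: 0 + 2(218.5) = 437.1
Total out = 1131 mol; y_O₂ = 392.8 / 1131 = 0.3474.

0.347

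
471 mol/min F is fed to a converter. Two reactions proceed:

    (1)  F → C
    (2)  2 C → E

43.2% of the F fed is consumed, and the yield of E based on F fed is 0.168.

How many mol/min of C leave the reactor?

Conversion of F: F consumed = 1ξ₁ = 0.432 × 471 → ξ₁ = 203.5 mol/min.
Yield of E: 1ξ₂ / 471 = 0.168 → ξ₂ = 79.13 mol/min.
Outlet amounts (n = n₀ + Σ ν·ξ):
  F: 471 − 1(203.5) = 267.5
  C: 0 + 1(203.5) − 2(79.13) = 45.22
  E: 0 + 1(79.13) = 79.13

45.2 mol/min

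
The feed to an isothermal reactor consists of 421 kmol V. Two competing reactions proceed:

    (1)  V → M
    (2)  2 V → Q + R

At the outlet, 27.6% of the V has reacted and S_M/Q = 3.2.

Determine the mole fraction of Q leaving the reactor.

Conversion of V: V consumed = 0.276 × 421 = 116.2 kmol = 1ξ₁ + 2ξ₂.
Selectivity: 1ξ₁ / (1ξ₂) = 3.2 → ξ₁ = 3.2 ξ₂.
Substitute: (1·3.2 + 2) ξ₂ = 116.2 → ξ₂ = 22.35 kmol, ξ₁ = 71.51 kmol.
Outlet amounts (n = n₀ + Σ ν·ξ):
  V: 421 − 1(71.51) − 2(22.35) = 304.8
  M: 0 + 1(71.51) = 71.51
  Q: 0 + 1(22.35) = 22.35
  R: 0 + 1(22.35) = 22.35
Total out = 421 kmol; y_Q = 22.35 / 421 = 0.05308.

0.0531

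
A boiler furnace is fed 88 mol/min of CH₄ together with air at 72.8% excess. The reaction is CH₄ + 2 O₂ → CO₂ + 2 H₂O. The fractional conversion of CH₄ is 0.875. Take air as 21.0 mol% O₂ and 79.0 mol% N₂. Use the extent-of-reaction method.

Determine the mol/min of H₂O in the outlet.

Stoichiometric O₂ = 2 × 88 = 176 mol/min; O₂ fed = 176 × 1.728 = 304.1 mol/min.
N₂ fed = 304.1 × 79/21 = 1144 mol/min.
Fuel reacted = 0.875 × 88 → ξ = 77 mol/min.
Outlet (n = n₀ + ν ξ):
  CH₄: 88 − 1(77) = 11
  O₂: 304.1 − 2(77) = 150.1
  N₂: 1144 (inert)
  CO₂: 0 + 1(77) = 77
  H₂O: 0 + 2(77) = 154

154 mol/min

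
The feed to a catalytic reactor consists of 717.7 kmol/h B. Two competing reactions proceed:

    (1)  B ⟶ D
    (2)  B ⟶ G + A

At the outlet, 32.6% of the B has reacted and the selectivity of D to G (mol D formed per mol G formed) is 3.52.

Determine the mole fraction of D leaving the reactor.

Conversion of B: B consumed = 0.326 × 717.7 = 234 kmol/h = 1ξ₁ + 1ξ₂.
Selectivity: 1ξ₁ / (1ξ₂) = 3.52 → ξ₁ = 3.52 ξ₂.
Substitute: (1·3.52 + 1) ξ₂ = 234 → ξ₂ = 51.76 kmol/h, ξ₁ = 182.2 kmol/h.
Outlet amounts (n = n₀ + Σ ν·ξ):
  B: 717.7 − 1(182.2) − 1(51.76) = 483.7
  D: 0 + 1(182.2) = 182.2
  G: 0 + 1(51.76) = 51.76
  A: 0 + 1(51.76) = 51.76
Total out = 769.5 kmol/h; y_D = 182.2 / 769.5 = 0.2368.

0.237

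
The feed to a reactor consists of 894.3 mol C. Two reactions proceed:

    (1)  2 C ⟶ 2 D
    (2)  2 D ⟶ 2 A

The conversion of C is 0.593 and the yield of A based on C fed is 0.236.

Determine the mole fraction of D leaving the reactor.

Conversion of C: C consumed = 2ξ₁ = 0.593 × 894.3 → ξ₁ = 265.2 mol.
Yield of A: 2ξ₂ / 894.3 = 0.236 → ξ₂ = 105.5 mol.
Outlet amounts (n = n₀ + Σ ν·ξ):
  C: 894.3 − 2(265.2) = 364
  D: 0 + 2(265.2) − 2(105.5) = 319.3
  A: 0 + 2(105.5) = 211.1
Total out = 894.3 mol; y_D = 319.3 / 894.3 = 0.357.

0.357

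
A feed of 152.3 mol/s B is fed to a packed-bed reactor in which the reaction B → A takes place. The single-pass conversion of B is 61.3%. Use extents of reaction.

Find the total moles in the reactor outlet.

B reacted = 0.613 × 152.3 = 93.36 mol/s; ν_B = −1, so ξ = 93.36/1 = 93.36 mol/s.
Outlet amounts (n = n₀ + ν ξ):
  B: 152.3 − 1(93.36) = 58.94
  A: 0 + 1(93.36) = 93.36
Total out = 58.94 + 93.36 = 152.3 mol/s.

152 mol/s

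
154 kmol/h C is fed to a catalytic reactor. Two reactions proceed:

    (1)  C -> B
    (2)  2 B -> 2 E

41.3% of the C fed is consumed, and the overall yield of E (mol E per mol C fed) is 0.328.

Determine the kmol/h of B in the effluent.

13.1 kmol/h

Conversion of C: C consumed = 1ξ₁ = 0.413 × 154 → ξ₁ = 63.6 kmol/h.
Yield of E: 2ξ₂ / 154 = 0.328 → ξ₂ = 25.26 kmol/h.
Outlet amounts (n = n₀ + Σ ν·ξ):
  C: 154 − 1(63.6) = 90.4
  B: 0 + 1(63.6) − 2(25.26) = 13.09
  E: 0 + 2(25.26) = 50.51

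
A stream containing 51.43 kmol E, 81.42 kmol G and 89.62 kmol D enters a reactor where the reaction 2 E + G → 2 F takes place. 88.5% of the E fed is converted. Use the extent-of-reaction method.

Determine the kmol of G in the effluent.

58.7 kmol

E reacted = 0.885 × 51.43 = 45.52 kmol; ν_E = −2, so ξ = 45.52/2 = 22.76 kmol.
Outlet amounts (n = n₀ + ν ξ):
  E: 51.43 − 2(22.76) = 5.914
  G: 81.42 − 1(22.76) = 58.66
  F: 0 + 2(22.76) = 45.52
  D: 89.62 (inert)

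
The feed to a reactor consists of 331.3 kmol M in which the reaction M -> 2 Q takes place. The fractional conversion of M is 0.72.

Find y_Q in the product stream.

M reacted = 0.72 × 331.3 = 238.5 kmol; ν_M = −1, so ξ = 238.5/1 = 238.5 kmol.
Outlet amounts (n = n₀ + ν ξ):
  M: 331.3 − 1(238.5) = 92.76
  Q: 0 + 2(238.5) = 477.1
Total out = 569.8 kmol; y_Q = 477.1 / 569.8 = 0.8372.

0.837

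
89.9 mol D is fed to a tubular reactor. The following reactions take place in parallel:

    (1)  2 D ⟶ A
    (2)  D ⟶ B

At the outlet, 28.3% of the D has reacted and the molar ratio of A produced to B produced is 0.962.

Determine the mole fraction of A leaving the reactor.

0.103

Conversion of D: D consumed = 0.283 × 89.9 = 25.44 mol = 2ξ₁ + 1ξ₂.
Selectivity: 1ξ₁ / (1ξ₂) = 0.962 → ξ₁ = 0.962 ξ₂.
Substitute: (2·0.962 + 1) ξ₂ = 25.44 → ξ₂ = 8.701 mol, ξ₁ = 8.37 mol.
Outlet amounts (n = n₀ + Σ ν·ξ):
  D: 89.9 − 2(8.37) − 1(8.701) = 64.46
  A: 0 + 1(8.37) = 8.37
  B: 0 + 1(8.701) = 8.701
Total out = 81.53 mol; y_A = 8.37 / 81.53 = 0.1027.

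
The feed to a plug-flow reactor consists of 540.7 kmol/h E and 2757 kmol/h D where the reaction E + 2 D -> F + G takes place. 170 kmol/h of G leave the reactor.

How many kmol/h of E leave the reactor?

For G: n = n₀ + 1ξ → 170 = 0 + 1ξ, giving ξ = 170 kmol/h.
Outlet amounts (n = n₀ + ν ξ):
  E: 540.7 − 1(170) = 370.7
  D: 2757 − 2(170) = 2417
  F: 0 + 1(170) = 170
  G: 0 + 1(170) = 170

371 kmol/h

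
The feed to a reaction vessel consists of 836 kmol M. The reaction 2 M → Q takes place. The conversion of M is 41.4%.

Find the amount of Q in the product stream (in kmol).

173 kmol

M reacted = 0.414 × 836 = 346.1 kmol; ν_M = −2, so ξ = 346.1/2 = 173.1 kmol.
Outlet amounts (n = n₀ + ν ξ):
  M: 836 − 2(173.1) = 489.9
  Q: 0 + 1(173.1) = 173.1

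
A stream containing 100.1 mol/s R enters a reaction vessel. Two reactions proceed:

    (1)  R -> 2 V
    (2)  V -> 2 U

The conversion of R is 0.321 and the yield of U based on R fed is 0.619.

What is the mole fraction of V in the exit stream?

0.204

Conversion of R: R consumed = 1ξ₁ = 0.321 × 100.1 → ξ₁ = 32.13 mol/s.
Yield of U: 2ξ₂ / 100.1 = 0.619 → ξ₂ = 30.98 mol/s.
Outlet amounts (n = n₀ + Σ ν·ξ):
  R: 100.1 − 1(32.13) = 67.97
  V: 0 + 2(32.13) − 1(30.98) = 33.28
  U: 0 + 2(30.98) = 61.96
Total out = 163.2 mol/s; y_V = 33.28 / 163.2 = 0.2039.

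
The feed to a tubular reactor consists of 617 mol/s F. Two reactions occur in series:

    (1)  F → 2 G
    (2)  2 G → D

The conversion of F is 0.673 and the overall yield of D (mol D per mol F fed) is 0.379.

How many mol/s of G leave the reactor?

Conversion of F: F consumed = 1ξ₁ = 0.673 × 617 → ξ₁ = 415.2 mol/s.
Yield of D: 1ξ₂ / 617 = 0.379 → ξ₂ = 233.8 mol/s.
Outlet amounts (n = n₀ + Σ ν·ξ):
  F: 617 − 1(415.2) = 201.8
  G: 0 + 2(415.2) − 2(233.8) = 362.8
  D: 0 + 1(233.8) = 233.8

363 mol/s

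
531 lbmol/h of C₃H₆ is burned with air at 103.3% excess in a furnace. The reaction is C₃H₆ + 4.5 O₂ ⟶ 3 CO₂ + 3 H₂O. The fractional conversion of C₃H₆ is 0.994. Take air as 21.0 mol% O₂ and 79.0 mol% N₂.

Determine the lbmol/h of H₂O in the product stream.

1580 lbmol/h

Stoichiometric O₂ = 4.5 × 531 = 2390 lbmol/h; O₂ fed = 2390 × 2.033 = 4858 lbmol/h.
N₂ fed = 4858 × 79/21 = 18270 lbmol/h.
Fuel reacted = 0.994 × 531 → ξ = 527.8 lbmol/h.
Outlet (n = n₀ + ν ξ):
  C₃H₆: 531 − 1(527.8) = 3.186
  O₂: 4858 − 4.5(527.8) = 2483
  N₂: 18270 (inert)
  CO₂: 0 + 3(527.8) = 1583
  H₂O: 0 + 3(527.8) = 1583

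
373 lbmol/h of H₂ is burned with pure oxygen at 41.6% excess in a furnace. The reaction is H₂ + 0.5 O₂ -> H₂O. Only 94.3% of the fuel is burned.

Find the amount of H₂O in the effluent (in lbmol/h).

Stoichiometric O₂ = 0.5 × 373 = 186.5 lbmol/h; O₂ fed = 186.5 × 1.416 = 264.1 lbmol/h.
Fuel reacted = 0.943 × 373 → ξ = 351.7 lbmol/h.
Outlet (n = n₀ + ν ξ):
  H₂: 373 − 1(351.7) = 21.26
  O₂: 264.1 − 0.5(351.7) = 88.21
  H₂O: 0 + 1(351.7) = 351.7

352 lbmol/h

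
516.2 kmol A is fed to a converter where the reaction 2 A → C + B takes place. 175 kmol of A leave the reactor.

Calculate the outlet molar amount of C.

For A: n = n₀ − 2ξ → 175 = 516.2 − 2ξ, giving ξ = 170.6 kmol.
Outlet amounts (n = n₀ + ν ξ):
  A: 516.2 − 2(170.6) = 175
  C: 0 + 1(170.6) = 170.6
  B: 0 + 1(170.6) = 170.6

171 kmol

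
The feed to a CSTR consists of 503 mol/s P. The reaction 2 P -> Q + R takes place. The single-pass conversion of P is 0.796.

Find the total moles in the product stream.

503 mol/s

P reacted = 0.796 × 503 = 400.4 mol/s; ν_P = −2, so ξ = 400.4/2 = 200.2 mol/s.
Outlet amounts (n = n₀ + ν ξ):
  P: 503 − 2(200.2) = 102.6
  Q: 0 + 1(200.2) = 200.2
  R: 0 + 1(200.2) = 200.2
Total out = 102.6 + 200.2 + 200.2 = 503 mol/s.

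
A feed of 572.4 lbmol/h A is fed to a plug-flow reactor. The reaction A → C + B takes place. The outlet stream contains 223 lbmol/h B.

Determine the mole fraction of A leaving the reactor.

0.439

For B: n = n₀ + 1ξ → 223 = 0 + 1ξ, giving ξ = 223 lbmol/h.
Outlet amounts (n = n₀ + ν ξ):
  A: 572.4 − 1(223) = 349.4
  C: 0 + 1(223) = 223
  B: 0 + 1(223) = 223
Total out = 795.4 lbmol/h; y_A = 349.4 / 795.4 = 0.4393.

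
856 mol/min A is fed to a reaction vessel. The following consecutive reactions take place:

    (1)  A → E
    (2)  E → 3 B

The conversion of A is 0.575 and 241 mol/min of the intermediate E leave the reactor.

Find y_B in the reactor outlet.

Conversion of A: A consumed = 1ξ₁ = 0.575 × 856 → ξ₁ = 492.2 mol/min.
E balance: n_E = 0 + 1ξ₁ − 1ξ₂ = 241 → ξ₂ = (1·492.2 − 241)/1 = 251.2 mol/min.
Outlet amounts (n = n₀ + Σ ν·ξ):
  A: 856 − 1(492.2) = 363.8
  E: 0 + 1(492.2) − 1(251.2) = 241
  B: 0 + 3(251.2) = 753.6
Total out = 1358 mol/min; y_B = 753.6 / 1358 = 0.5548.

0.555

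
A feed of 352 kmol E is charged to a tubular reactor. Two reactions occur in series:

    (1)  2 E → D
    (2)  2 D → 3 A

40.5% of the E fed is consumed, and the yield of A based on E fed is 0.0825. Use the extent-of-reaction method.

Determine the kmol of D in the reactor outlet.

Conversion of E: E consumed = 2ξ₁ = 0.405 × 352 → ξ₁ = 71.28 kmol.
Yield of A: 3ξ₂ / 352 = 0.0825 → ξ₂ = 9.68 kmol.
Outlet amounts (n = n₀ + Σ ν·ξ):
  E: 352 − 2(71.28) = 209.4
  D: 0 + 1(71.28) − 2(9.68) = 51.92
  A: 0 + 3(9.68) = 29.04

51.9 kmol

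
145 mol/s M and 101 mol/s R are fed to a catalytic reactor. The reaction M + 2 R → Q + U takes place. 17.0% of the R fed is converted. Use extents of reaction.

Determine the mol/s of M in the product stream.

136 mol/s

R reacted = 0.17 × 101 = 17.17 mol/s; ν_R = −2, so ξ = 17.17/2 = 8.585 mol/s.
Outlet amounts (n = n₀ + ν ξ):
  M: 145 − 1(8.585) = 136.4
  R: 101 − 2(8.585) = 83.83
  Q: 0 + 1(8.585) = 8.585
  U: 0 + 1(8.585) = 8.585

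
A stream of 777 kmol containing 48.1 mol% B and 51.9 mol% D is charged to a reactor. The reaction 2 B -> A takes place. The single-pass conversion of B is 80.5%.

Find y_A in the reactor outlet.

0.24

B reacted = 0.805 × 373.7 = 300.9 kmol; ν_B = −2, so ξ = 300.9/2 = 150.4 kmol.
Outlet amounts (n = n₀ + ν ξ):
  B: 373.7 − 2(150.4) = 72.88
  A: 0 + 1(150.4) = 150.4
  D: 403.3 (inert)
Total out = 626.6 kmol; y_A = 150.4 / 626.6 = 0.2401.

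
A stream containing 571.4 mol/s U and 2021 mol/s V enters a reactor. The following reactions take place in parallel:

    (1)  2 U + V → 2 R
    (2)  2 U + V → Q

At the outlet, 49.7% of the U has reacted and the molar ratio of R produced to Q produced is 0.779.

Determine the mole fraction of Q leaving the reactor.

0.0435

Conversion of U: U consumed = 0.497 × 571.4 = 284 mol/s = 2ξ₁ + 2ξ₂.
Selectivity: 2ξ₁ / (1ξ₂) = 0.779 → ξ₁ = 0.3895 ξ₂.
Substitute: (2·0.3895 + 2) ξ₂ = 284 → ξ₂ = 102.2 mol/s, ξ₁ = 39.8 mol/s.
Outlet amounts (n = n₀ + Σ ν·ξ):
  U: 571.4 − 2(39.8) − 2(102.2) = 287.4
  V: 2021 − 1(39.8) − 1(102.2) = 1879
  R: 0 + 2(39.8) = 79.61
  Q: 0 + 1(102.2) = 102.2
Total out = 2348 mol/s; y_Q = 102.2 / 2348 = 0.04352.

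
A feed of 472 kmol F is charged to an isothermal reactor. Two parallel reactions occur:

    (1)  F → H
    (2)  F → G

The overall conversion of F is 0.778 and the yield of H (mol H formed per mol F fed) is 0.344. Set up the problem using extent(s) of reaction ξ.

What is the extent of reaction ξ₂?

ξ₂ = 205 kmol

Yield of H: 1ξ₁ / 472 = 0.344 → ξ₁ = 162.4 kmol.
Conversion of F: 1ξ₁ + 1ξ₂ = 0.778 × 472 = 367.2 → ξ₂ = 204.8 kmol.
Outlet amounts (n = n₀ + Σ ν·ξ):
  F: 472 − 1(162.4) − 1(204.8) = 104.8
  H: 0 + 1(162.4) = 162.4
  G: 0 + 1(204.8) = 204.8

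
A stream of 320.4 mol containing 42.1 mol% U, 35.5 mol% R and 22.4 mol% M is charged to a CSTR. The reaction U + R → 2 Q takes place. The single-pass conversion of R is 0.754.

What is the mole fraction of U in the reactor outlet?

R reacted = 0.754 × 113.7 = 85.76 mol; ν_R = −1, so ξ = 85.76/1 = 85.76 mol.
Outlet amounts (n = n₀ + ν ξ):
  U: 134.9 − 1(85.76) = 49.13
  R: 113.7 − 1(85.76) = 27.98
  Q: 0 + 2(85.76) = 171.5
  M: 71.77 (inert)
Total out = 320.4 mol; y_U = 49.13 / 320.4 = 0.1533.

0.153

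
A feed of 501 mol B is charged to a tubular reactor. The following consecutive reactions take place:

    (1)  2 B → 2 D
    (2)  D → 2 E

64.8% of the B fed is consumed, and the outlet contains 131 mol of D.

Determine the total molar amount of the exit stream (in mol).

695 mol

Conversion of B: B consumed = 2ξ₁ = 0.648 × 501 → ξ₁ = 162.3 mol.
D balance: n_D = 0 + 2ξ₁ − 1ξ₂ = 131 → ξ₂ = (2·162.3 − 131)/1 = 193.6 mol.
Outlet amounts (n = n₀ + Σ ν·ξ):
  B: 501 − 2(162.3) = 176.4
  D: 0 + 2(162.3) − 1(193.6) = 131
  E: 0 + 2(193.6) = 387.3
Total out = 176.4 + 131 + 387.3 = 694.6 mol.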